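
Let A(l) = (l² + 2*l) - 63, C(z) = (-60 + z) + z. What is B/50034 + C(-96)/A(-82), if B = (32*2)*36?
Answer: 393420/54178483 ≈ 0.0072616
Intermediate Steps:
C(z) = -60 + 2*z
A(l) = -63 + l² + 2*l
B = 2304 (B = 64*36 = 2304)
B/50034 + C(-96)/A(-82) = 2304/50034 + (-60 + 2*(-96))/(-63 + (-82)² + 2*(-82)) = 2304*(1/50034) + (-60 - 192)/(-63 + 6724 - 164) = 384/8339 - 252/6497 = 393420/54178483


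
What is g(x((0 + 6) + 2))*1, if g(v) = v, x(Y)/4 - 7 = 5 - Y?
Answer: 16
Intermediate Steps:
x(Y) = 48 - 4*Y (x(Y) = 28 + 4*(5 - Y) = 28 + (20 - 4*Y) = 48 - 4*Y)
g(x((0 + 6) + 2))*1 = (48 - 4*((0 + 6) + 2))*1 = (48 - 4*(6 + 2))*1 = (48 - 4*8)*1 = (48 - 32)*1 = 16*1 = 16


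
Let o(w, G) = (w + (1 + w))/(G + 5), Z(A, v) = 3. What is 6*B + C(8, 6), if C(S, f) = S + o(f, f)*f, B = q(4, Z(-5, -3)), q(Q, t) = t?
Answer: 364/11 ≈ 33.091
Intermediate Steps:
B = 3
o(w, G) = (1 + 2*w)/(5 + G)
C(S, f) = S + f*(1 + 2*f)/(5 + f) (C(S, f) = S + ((1 + 2*f)/(5 + f))*f = S + f*(1 + 2*f)/(5 + f))
6*B + C(8, 6) = 6*3 + (8*(5 + 6) + 6*(1 + 2*6))/(5 + 6) = 18 + (8*11 + 6*(1 + 12))/11 = 18 + (88 + 6*13)/11 = 18 + (88 + 78)/11 = 18 + (1/11)*166 = 18 + 166/11 = 364/11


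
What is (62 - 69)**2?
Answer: 49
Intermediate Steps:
(62 - 69)**2 = (-7)**2 = 49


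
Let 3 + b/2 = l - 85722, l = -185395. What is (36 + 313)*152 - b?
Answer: 595288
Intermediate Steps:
b = -542240 (b = -6 + 2*(-185395 - 85722) = -6 + 2*(-271117) = -6 - 542234 = -542240)
(36 + 313)*152 - b = (36 + 313)*152 - 1*(-542240) = 349*152 + 542240 = 53048 + 542240 = 595288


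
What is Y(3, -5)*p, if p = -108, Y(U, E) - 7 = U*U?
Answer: -1728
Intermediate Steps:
Y(U, E) = 7 + U² (Y(U, E) = 7 + U*U = 7 + U²)
Y(3, -5)*p = (7 + 3²)*(-108) = (7 + 9)*(-108) = 16*(-108) = -1728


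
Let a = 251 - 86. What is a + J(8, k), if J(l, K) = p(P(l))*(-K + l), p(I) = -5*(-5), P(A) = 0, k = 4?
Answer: 265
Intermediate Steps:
a = 165
p(I) = 25
J(l, K) = -25*K + 25*l (J(l, K) = 25*(-K + l) = 25*(l - K) = -25*K + 25*l)
a + J(8, k) = 165 + (-25*4 + 25*8) = 165 + (-100 + 200) = 165 + 100 = 265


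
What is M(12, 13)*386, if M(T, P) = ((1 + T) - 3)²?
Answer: 38600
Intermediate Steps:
M(T, P) = (-2 + T)²
M(12, 13)*386 = (-2 + 12)²*386 = 10²*386 = 100*386 = 38600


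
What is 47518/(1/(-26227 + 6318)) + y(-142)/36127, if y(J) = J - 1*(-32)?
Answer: -34177437586584/36127 ≈ -9.4604e+8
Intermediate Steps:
y(J) = 32 + J (y(J) = J + 32 = 32 + J)
47518/(1/(-26227 + 6318)) + y(-142)/36127 = 47518/(1/(-26227 + 6318)) + (32 - 142)/36127 = 47518/(1/(-19909)) - 110*1/36127 = 47518/(-1/19909) - 110/36127 = 47518*(-19909) - 110/36127 = -946035862 - 110/36127 = -34177437586584/36127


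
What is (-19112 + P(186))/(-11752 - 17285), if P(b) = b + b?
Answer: 18740/29037 ≈ 0.64538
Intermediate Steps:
P(b) = 2*b
(-19112 + P(186))/(-11752 - 17285) = (-19112 + 2*186)/(-11752 - 17285) = (-19112 + 372)/(-29037) = -18740*(-1/29037) = 18740/29037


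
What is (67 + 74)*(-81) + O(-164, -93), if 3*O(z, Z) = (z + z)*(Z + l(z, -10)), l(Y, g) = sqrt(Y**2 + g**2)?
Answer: -1253 - 656*sqrt(6749)/3 ≈ -19217.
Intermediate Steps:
O(z, Z) = 2*z*(Z + sqrt(100 + z**2))/3 (O(z, Z) = ((z + z)*(Z + sqrt(z**2 + (-10)**2)))/3 = ((2*z)*(Z + sqrt(z**2 + 100)))/3 = ((2*z)*(Z + sqrt(100 + z**2)))/3 = (2*z*(Z + sqrt(100 + z**2)))/3 = 2*z*(Z + sqrt(100 + z**2))/3)
(67 + 74)*(-81) + O(-164, -93) = (67 + 74)*(-81) + (2/3)*(-164)*(-93 + sqrt(100 + (-164)**2)) = 141*(-81) + (2/3)*(-164)*(-93 + sqrt(100 + 26896)) = -11421 + (2/3)*(-164)*(-93 + sqrt(26996)) = -11421 + (2/3)*(-164)*(-93 + 2*sqrt(6749)) = -11421 + (10168 - 656*sqrt(6749)/3) = -1253 - 656*sqrt(6749)/3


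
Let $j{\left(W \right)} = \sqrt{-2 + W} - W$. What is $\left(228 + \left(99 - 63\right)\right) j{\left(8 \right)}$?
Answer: $-2112 + 264 \sqrt{6} \approx -1465.3$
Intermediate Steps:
$\left(228 + \left(99 - 63\right)\right) j{\left(8 \right)} = \left(228 + \left(99 - 63\right)\right) \left(\sqrt{-2 + 8} - 8\right) = \left(228 + \left(99 - 63\right)\right) \left(\sqrt{6} - 8\right) = \left(228 + 36\right) \left(-8 + \sqrt{6}\right) = 264 \left(-8 + \sqrt{6}\right) = -2112 + 264 \sqrt{6}$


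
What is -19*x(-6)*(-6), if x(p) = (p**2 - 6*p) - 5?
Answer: 7638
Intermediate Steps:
x(p) = -5 + p**2 - 6*p
-19*x(-6)*(-6) = -19*(-5 + (-6)**2 - 6*(-6))*(-6) = -19*(-5 + 36 + 36)*(-6) = -19*67*(-6) = -1273*(-6) = 7638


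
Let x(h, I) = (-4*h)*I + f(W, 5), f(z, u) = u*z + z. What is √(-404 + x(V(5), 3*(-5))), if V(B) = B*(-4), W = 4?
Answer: 2*I*√395 ≈ 39.749*I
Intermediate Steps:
f(z, u) = z + u*z
V(B) = -4*B
x(h, I) = 24 - 4*I*h (x(h, I) = (-4*h)*I + 4*(1 + 5) = -4*I*h + 4*6 = -4*I*h + 24 = 24 - 4*I*h)
√(-404 + x(V(5), 3*(-5))) = √(-404 + (24 - 4*3*(-5)*(-4*5))) = √(-404 + (24 - 4*(-15)*(-20))) = √(-404 + (24 - 1200)) = √(-404 - 1176) = √(-1580) = 2*I*√395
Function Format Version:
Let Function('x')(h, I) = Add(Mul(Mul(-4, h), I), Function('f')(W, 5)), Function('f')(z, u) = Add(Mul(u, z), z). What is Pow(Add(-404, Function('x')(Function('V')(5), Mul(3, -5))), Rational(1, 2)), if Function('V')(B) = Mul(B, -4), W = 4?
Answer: Mul(2, I, Pow(395, Rational(1, 2))) ≈ Mul(39.749, I)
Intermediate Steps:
Function('f')(z, u) = Add(z, Mul(u, z))
Function('V')(B) = Mul(-4, B)
Function('x')(h, I) = Add(24, Mul(-4, I, h)) (Function('x')(h, I) = Add(Mul(Mul(-4, h), I), Mul(4, Add(1, 5))) = Add(Mul(-4, I, h), Mul(4, 6)) = Add(Mul(-4, I, h), 24) = Add(24, Mul(-4, I, h)))
Pow(Add(-404, Function('x')(Function('V')(5), Mul(3, -5))), Rational(1, 2)) = Pow(Add(-404, Add(24, Mul(-4, Mul(3, -5), Mul(-4, 5)))), Rational(1, 2)) = Pow(Add(-404, Add(24, Mul(-4, -15, -20))), Rational(1, 2)) = Pow(Add(-404, Add(24, -1200)), Rational(1, 2)) = Pow(Add(-404, -1176), Rational(1, 2)) = Pow(-1580, Rational(1, 2)) = Mul(2, I, Pow(395, Rational(1, 2)))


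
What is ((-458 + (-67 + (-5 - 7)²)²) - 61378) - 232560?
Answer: -288467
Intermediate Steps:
((-458 + (-67 + (-5 - 7)²)²) - 61378) - 232560 = ((-458 + (-67 + (-12)²)²) - 61378) - 232560 = ((-458 + (-67 + 144)²) - 61378) - 232560 = ((-458 + 77²) - 61378) - 232560 = ((-458 + 5929) - 61378) - 232560 = (5471 - 61378) - 232560 = -55907 - 232560 = -288467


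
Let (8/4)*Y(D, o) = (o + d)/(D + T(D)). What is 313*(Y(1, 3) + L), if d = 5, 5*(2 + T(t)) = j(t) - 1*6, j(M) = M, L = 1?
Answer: -313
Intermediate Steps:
T(t) = -16/5 + t/5 (T(t) = -2 + (t - 1*6)/5 = -2 + (t - 6)/5 = -2 + (-6 + t)/5 = -2 + (-6/5 + t/5) = -16/5 + t/5)
Y(D, o) = (5 + o)/(2*(-16/5 + 6*D/5)) (Y(D, o) = ((o + 5)/(D + (-16/5 + D/5)))/2 = ((5 + o)/(-16/5 + 6*D/5))/2 = (5 + o)/(2*(-16/5 + 6*D/5)))
313*(Y(1, 3) + L) = 313*(5*(5 + 3)/(4*(-8 + 3*1)) + 1) = 313*((5/4)*8/(-8 + 3) + 1) = 313*((5/4)*8/(-5) + 1) = 313*((5/4)*(-⅕)*8 + 1) = 313*(-2 + 1) = 313*(-1) = -313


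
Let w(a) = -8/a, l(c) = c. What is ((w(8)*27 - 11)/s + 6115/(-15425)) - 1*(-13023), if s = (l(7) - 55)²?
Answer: 46281232649/3553920 ≈ 13023.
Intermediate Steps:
s = 2304 (s = (7 - 55)² = (-48)² = 2304)
((w(8)*27 - 11)/s + 6115/(-15425)) - 1*(-13023) = ((-8/8*27 - 11)/2304 + 6115/(-15425)) - 1*(-13023) = ((-8*⅛*27 - 11)*(1/2304) + 6115*(-1/15425)) + 13023 = ((-1*27 - 11)*(1/2304) - 1223/3085) + 13023 = ((-27 - 11)*(1/2304) - 1223/3085) + 13023 = (-38*1/2304 - 1223/3085) + 13023 = (-19/1152 - 1223/3085) + 13023 = -1467511/3553920 + 13023 = 46281232649/3553920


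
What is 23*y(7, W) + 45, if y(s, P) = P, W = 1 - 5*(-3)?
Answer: 413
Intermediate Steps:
W = 16 (W = 1 + 15 = 16)
23*y(7, W) + 45 = 23*16 + 45 = 368 + 45 = 413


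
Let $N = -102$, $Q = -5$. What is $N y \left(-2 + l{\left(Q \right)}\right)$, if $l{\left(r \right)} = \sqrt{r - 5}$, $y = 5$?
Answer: $1020 - 510 i \sqrt{10} \approx 1020.0 - 1612.8 i$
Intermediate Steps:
$l{\left(r \right)} = \sqrt{-5 + r}$
$N y \left(-2 + l{\left(Q \right)}\right) = - 102 \cdot 5 \left(-2 + \sqrt{-5 - 5}\right) = - 102 \cdot 5 \left(-2 + \sqrt{-10}\right) = - 102 \cdot 5 \left(-2 + i \sqrt{10}\right) = - 102 \left(-10 + 5 i \sqrt{10}\right) = 1020 - 510 i \sqrt{10}$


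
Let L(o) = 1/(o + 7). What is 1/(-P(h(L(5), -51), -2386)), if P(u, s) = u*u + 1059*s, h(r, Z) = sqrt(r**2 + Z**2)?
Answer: 144/363480911 ≈ 3.9617e-7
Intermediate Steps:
L(o) = 1/(7 + o)
h(r, Z) = sqrt(Z**2 + r**2)
P(u, s) = u**2 + 1059*s
1/(-P(h(L(5), -51), -2386)) = 1/(-((sqrt((-51)**2 + (1/(7 + 5))**2))**2 + 1059*(-2386))) = 1/(-((sqrt(2601 + (1/12)**2))**2 - 2526774)) = 1/(-((sqrt(2601 + 1/144))**2 - 2526774)) = 1/(-((sqrt(374545/144))**2 - 2526774)) = 1/(-((sqrt(374545)/12)**2 - 2526774)) = 1/(-(374545/144 - 2526774)) = 1/(-1*(-363480911/144)) = 1/(363480911/144) = 144/363480911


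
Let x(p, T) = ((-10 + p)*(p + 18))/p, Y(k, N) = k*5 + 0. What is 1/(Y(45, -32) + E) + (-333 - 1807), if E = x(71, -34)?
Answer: -45804489/21404 ≈ -2140.0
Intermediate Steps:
Y(k, N) = 5*k (Y(k, N) = 5*k + 0 = 5*k)
x(p, T) = (-10 + p)*(18 + p)/p (x(p, T) = ((-10 + p)*(18 + p))/p = (-10 + p)*(18 + p)/p)
E = 5429/71 (E = 8 + 71 - 180/71 = 5429/71 ≈ 76.465)
1/(Y(45, -32) + E) + (-333 - 1807) = 1/(5*45 + 5429/71) + (-333 - 1807) = 1/(225 + 5429/71) - 2140 = 1/(21404/71) - 2140 = 71/21404 - 2140 = -45804489/21404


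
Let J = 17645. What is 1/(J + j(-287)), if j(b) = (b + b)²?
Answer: 1/347121 ≈ 2.8808e-6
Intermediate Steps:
j(b) = 4*b² (j(b) = (2*b)² = 4*b²)
1/(J + j(-287)) = 1/(17645 + 4*(-287)²) = 1/(17645 + 4*82369) = 1/(17645 + 329476) = 1/347121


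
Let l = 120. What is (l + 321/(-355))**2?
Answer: 1787513841/126025 ≈ 14184.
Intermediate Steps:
(l + 321/(-355))**2 = (120 + 321/(-355))**2 = (120 + 321*(-1/355))**2 = (120 - 321/355)**2 = (42279/355)**2 = 1787513841/126025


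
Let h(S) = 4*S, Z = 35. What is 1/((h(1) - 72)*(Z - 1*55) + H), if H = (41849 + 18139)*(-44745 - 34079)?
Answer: -1/4728492752 ≈ -2.1148e-10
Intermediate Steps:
H = -4728494112 (H = 59988*(-78824) = -4728494112)
1/((h(1) - 72)*(Z - 1*55) + H) = 1/((4*1 - 72)*(35 - 1*55) - 4728494112) = 1/((4 - 72)*(35 - 55) - 4728494112) = 1/(-68*(-20) - 4728494112) = 1/(1360 - 4728494112) = 1/(-4728492752) = -1/4728492752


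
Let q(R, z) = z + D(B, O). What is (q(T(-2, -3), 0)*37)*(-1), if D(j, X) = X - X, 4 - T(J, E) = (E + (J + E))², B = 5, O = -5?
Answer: 0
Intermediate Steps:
T(J, E) = 4 - (J + 2*E)² (T(J, E) = 4 - (E + (J + E))² = 4 - (E + (E + J))² = 4 - (J + 2*E)²)
D(j, X) = 0
q(R, z) = z (q(R, z) = z + 0 = z)
(q(T(-2, -3), 0)*37)*(-1) = (0*37)*(-1) = 0*(-1) = 0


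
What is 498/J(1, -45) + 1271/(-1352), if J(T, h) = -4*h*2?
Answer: 8989/20280 ≈ 0.44324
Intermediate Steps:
J(T, h) = -8*h
498/J(1, -45) + 1271/(-1352) = 498/((-8*(-45))) + 1271/(-1352) = 498/360 + 1271*(-1/1352) = 498*(1/360) - 1271/1352 = 83/60 - 1271/1352 = 8989/20280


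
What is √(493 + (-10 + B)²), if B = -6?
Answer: √749 ≈ 27.368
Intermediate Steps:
√(493 + (-10 + B)²) = √(493 + (-10 - 6)²) = √(493 + (-16)²) = √(493 + 256) = √749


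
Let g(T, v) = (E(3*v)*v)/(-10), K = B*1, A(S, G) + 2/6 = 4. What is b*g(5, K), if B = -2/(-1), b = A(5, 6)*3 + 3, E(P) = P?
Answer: -84/5 ≈ -16.800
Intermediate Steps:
A(S, G) = 11/3 (A(S, G) = -⅓ + 4 = 11/3)
b = 14 (b = (11/3)*3 + 3 = 11 + 3 = 14)
B = 2 (B = -2*(-1) = 2)
K = 2 (K = 2*1 = 2)
g(T, v) = -3*v²/10 (g(T, v) = ((3*v)*v)/(-10) = (3*v²)*(-⅒) = -3*v²/10)
b*g(5, K) = 14*(-3/10*2²) = 14*(-3/10*4) = 14*(-6/5) = -84/5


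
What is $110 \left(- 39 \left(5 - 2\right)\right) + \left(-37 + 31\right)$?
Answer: $-12876$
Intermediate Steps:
$110 \left(- 39 \left(5 - 2\right)\right) + \left(-37 + 31\right) = 110 \left(- 39 \left(5 - 2\right)\right) - 6 = 110 \left(\left(-39\right) 3\right) - 6 = 110 \left(-117\right) - 6 = -12870 - 6 = -12876$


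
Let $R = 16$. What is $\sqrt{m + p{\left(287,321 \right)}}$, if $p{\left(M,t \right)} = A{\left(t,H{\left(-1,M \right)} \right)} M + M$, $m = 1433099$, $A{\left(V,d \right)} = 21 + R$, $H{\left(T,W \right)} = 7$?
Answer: $3 \sqrt{160445} \approx 1201.7$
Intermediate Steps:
$A{\left(V,d \right)} = 37$ ($A{\left(V,d \right)} = 21 + 16 = 37$)
$p{\left(M,t \right)} = 38 M$ ($p{\left(M,t \right)} = 37 M + M = 38 M$)
$\sqrt{m + p{\left(287,321 \right)}} = \sqrt{1433099 + 38 \cdot 287} = \sqrt{1433099 + 10906} = \sqrt{1444005} = 3 \sqrt{160445}$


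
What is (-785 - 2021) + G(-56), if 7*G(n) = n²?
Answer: -2358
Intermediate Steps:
G(n) = n²/7
(-785 - 2021) + G(-56) = (-785 - 2021) + (⅐)*(-56)² = -2806 + (⅐)*3136 = -2806 + 448 = -2358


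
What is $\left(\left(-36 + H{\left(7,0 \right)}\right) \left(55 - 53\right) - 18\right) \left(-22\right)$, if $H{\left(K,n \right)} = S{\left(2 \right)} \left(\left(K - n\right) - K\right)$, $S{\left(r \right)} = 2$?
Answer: $1980$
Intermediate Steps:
$H{\left(K,n \right)} = - 2 n$ ($H{\left(K,n \right)} = 2 \left(\left(K - n\right) - K\right) = 2 \left(- n\right) = - 2 n$)
$\left(\left(-36 + H{\left(7,0 \right)}\right) \left(55 - 53\right) - 18\right) \left(-22\right) = \left(\left(-36 - 0\right) \left(55 - 53\right) - 18\right) \left(-22\right) = \left(\left(-36 + 0\right) 2 - 18\right) \left(-22\right) = \left(\left(-36\right) 2 - 18\right) \left(-22\right) = \left(-72 - 18\right) \left(-22\right) = \left(-90\right) \left(-22\right) = 1980$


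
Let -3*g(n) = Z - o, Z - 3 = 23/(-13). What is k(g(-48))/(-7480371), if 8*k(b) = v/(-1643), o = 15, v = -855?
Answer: -285/32773998808 ≈ -8.6959e-9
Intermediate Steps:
Z = 16/13 (Z = 3 + 23/(-13) = 3 + 23*(-1/13) = 3 - 23/13 = 16/13 ≈ 1.2308)
g(n) = 179/39 (g(n) = -(16/13 - 1*15)/3 = -(16/13 - 15)/3 = -1/3*(-179/13) = 179/39)
k(b) = 855/13144 (k(b) = (-855/(-1643))/8 = (-855*(-1/1643))/8 = (1/8)*(855/1643) = 855/13144)
k(g(-48))/(-7480371) = (855/13144)/(-7480371) = (855/13144)*(-1/7480371) = -285/32773998808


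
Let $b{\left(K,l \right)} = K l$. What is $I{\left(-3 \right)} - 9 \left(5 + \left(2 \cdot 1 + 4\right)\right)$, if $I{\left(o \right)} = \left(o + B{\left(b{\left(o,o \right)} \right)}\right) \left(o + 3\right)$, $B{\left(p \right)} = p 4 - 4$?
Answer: $-99$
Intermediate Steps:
$B{\left(p \right)} = -4 + 4 p$ ($B{\left(p \right)} = 4 p - 4 = -4 + 4 p$)
$I{\left(o \right)} = \left(3 + o\right) \left(-4 + o + 4 o^{2}\right)$ ($I{\left(o \right)} = \left(o + \left(-4 + 4 o o\right)\right) \left(o + 3\right) = \left(o + \left(-4 + 4 o^{2}\right)\right) \left(3 + o\right) = \left(-4 + o + 4 o^{2}\right) \left(3 + o\right) = \left(3 + o\right) \left(-4 + o + 4 o^{2}\right)$)
$I{\left(-3 \right)} - 9 \left(5 + \left(2 \cdot 1 + 4\right)\right) = \left(-12 - -3 + 4 \left(-3\right)^{3} + 13 \left(-3\right)^{2}\right) - 9 \left(5 + \left(2 \cdot 1 + 4\right)\right) = \left(-12 + 3 + 4 \left(-27\right) + 13 \cdot 9\right) - 9 \left(5 + \left(2 + 4\right)\right) = \left(-12 + 3 - 108 + 117\right) - 9 \left(5 + 6\right) = 0 - 99 = -99$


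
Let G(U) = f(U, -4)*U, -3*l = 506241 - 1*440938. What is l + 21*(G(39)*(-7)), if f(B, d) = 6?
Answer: -168497/3 ≈ -56166.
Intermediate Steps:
l = -65303/3 (l = -(506241 - 1*440938)/3 = -(506241 - 440938)/3 = -1/3*65303 = -65303/3 ≈ -21768.)
G(U) = 6*U
l + 21*(G(39)*(-7)) = -65303/3 + 21*((6*39)*(-7)) = -65303/3 + 21*(234*(-7)) = -65303/3 + 21*(-1638) = -65303/3 - 34398 = -168497/3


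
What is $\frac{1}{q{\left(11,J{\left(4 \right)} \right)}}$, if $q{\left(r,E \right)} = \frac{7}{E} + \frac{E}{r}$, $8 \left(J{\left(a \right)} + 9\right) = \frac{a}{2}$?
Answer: $- \frac{220}{351} \approx -0.62678$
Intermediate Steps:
$J{\left(a \right)} = -9 + \frac{a}{16}$ ($J{\left(a \right)} = -9 + \frac{a \frac{1}{2}}{8} = -9 + \frac{\frac{1}{2} a}{8} = -9 + \frac{a}{16}$)
$\frac{1}{q{\left(11,J{\left(4 \right)} \right)}} = \frac{1}{\frac{7}{-9 + \frac{1}{16} \cdot 4} + \frac{-9 + \frac{1}{16} \cdot 4}{11}} = \frac{1}{\frac{7}{-9 + \frac{1}{4}} + \left(-9 + \frac{1}{4}\right) \frac{1}{11}} = \frac{1}{\frac{7}{- \frac{35}{4}} - \frac{35}{44}} = \frac{1}{7 \left(- \frac{4}{35}\right) - \frac{35}{44}} = \frac{1}{- \frac{4}{5} - \frac{35}{44}} = \frac{1}{- \frac{351}{220}} = - \frac{220}{351}$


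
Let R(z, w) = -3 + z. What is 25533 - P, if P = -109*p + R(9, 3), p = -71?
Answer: 17788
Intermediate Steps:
P = 7745 (P = -109*(-71) + (-3 + 9) = 7739 + 6 = 7745)
25533 - P = 25533 - 1*7745 = 25533 - 7745 = 17788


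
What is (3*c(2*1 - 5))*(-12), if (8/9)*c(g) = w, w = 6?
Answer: -243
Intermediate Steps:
c(g) = 27/4 (c(g) = (9/8)*6 = 27/4)
(3*c(2*1 - 5))*(-12) = (3*(27/4))*(-12) = (81/4)*(-12) = -243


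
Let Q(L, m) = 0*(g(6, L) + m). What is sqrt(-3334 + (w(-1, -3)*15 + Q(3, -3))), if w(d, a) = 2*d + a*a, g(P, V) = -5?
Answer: I*sqrt(3229) ≈ 56.824*I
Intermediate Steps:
Q(L, m) = 0 (Q(L, m) = 0*(-5 + m) = 0)
w(d, a) = a**2 + 2*d (w(d, a) = 2*d + a**2 = a**2 + 2*d)
sqrt(-3334 + (w(-1, -3)*15 + Q(3, -3))) = sqrt(-3334 + (((-3)**2 + 2*(-1))*15 + 0)) = sqrt(-3334 + ((9 - 2)*15 + 0)) = sqrt(-3334 + (7*15 + 0)) = sqrt(-3334 + (105 + 0)) = sqrt(-3334 + 105) = sqrt(-3229) = I*sqrt(3229)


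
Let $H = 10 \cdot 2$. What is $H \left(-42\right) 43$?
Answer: $-36120$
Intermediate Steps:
$H = 20$
$H \left(-42\right) 43 = 20 \left(-42\right) 43 = \left(-840\right) 43 = -36120$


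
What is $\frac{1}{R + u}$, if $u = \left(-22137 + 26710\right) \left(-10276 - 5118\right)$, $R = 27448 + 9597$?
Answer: $- \frac{1}{70359717} \approx -1.4213 \cdot 10^{-8}$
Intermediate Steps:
$R = 37045$
$u = -70396762$ ($u = 4573 \left(-15394\right) = -70396762$)
$\frac{1}{R + u} = \frac{1}{37045 - 70396762} = \frac{1}{-70359717} = - \frac{1}{70359717}$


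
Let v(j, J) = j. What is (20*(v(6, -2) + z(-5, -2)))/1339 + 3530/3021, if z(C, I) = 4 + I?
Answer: 5210030/4045119 ≈ 1.2880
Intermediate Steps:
(20*(v(6, -2) + z(-5, -2)))/1339 + 3530/3021 = (20*(6 + (4 - 2)))/1339 + 3530/3021 = (20*(6 + 2))*(1/1339) + 3530*(1/3021) = (20*8)*(1/1339) + 3530/3021 = 160*(1/1339) + 3530/3021 = 160/1339 + 3530/3021 = 5210030/4045119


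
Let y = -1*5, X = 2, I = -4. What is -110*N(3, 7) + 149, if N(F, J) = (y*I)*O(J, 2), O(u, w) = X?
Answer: -4251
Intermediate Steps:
O(u, w) = 2
y = -5
N(F, J) = 40 (N(F, J) = -5*(-4)*2 = 20*2 = 40)
-110*N(3, 7) + 149 = -110*40 + 149 = -4400 + 149 = -4251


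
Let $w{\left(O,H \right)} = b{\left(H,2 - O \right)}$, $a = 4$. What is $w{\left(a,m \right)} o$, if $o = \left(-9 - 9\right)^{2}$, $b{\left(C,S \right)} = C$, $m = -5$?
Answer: $-1620$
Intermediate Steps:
$o = 324$ ($o = \left(-18\right)^{2} = 324$)
$w{\left(O,H \right)} = H$
$w{\left(a,m \right)} o = \left(-5\right) 324 = -1620$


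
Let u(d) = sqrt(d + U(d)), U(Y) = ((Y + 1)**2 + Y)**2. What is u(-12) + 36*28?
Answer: 1008 + sqrt(11869) ≈ 1116.9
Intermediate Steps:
U(Y) = (Y + (1 + Y)**2)**2 (U(Y) = ((1 + Y)**2 + Y)**2 = (Y + (1 + Y)**2)**2)
u(d) = sqrt(d + (d + (1 + d)**2)**2)
u(-12) + 36*28 = sqrt(-12 + (-12 + (1 - 12)**2)**2) + 36*28 = sqrt(-12 + (-12 + (-11)**2)**2) + 1008 = sqrt(-12 + (-12 + 121)**2) + 1008 = sqrt(-12 + 109**2) + 1008 = sqrt(-12 + 11881) + 1008 = sqrt(11869) + 1008 = 1008 + sqrt(11869)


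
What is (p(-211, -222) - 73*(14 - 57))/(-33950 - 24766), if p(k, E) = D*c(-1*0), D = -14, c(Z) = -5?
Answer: -3209/58716 ≈ -0.054653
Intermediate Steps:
p(k, E) = 70 (p(k, E) = -14*(-5) = 70)
(p(-211, -222) - 73*(14 - 57))/(-33950 - 24766) = (70 - 73*(14 - 57))/(-33950 - 24766) = (70 - 73*(-43))/(-58716) = (70 + 3139)*(-1/58716) = 3209*(-1/58716) = -3209/58716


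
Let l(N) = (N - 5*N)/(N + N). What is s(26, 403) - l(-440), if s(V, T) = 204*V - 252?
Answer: 5054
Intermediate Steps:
s(V, T) = -252 + 204*V
l(N) = -2 (l(N) = (-4*N)/((2*N)) = (-4*N)*(1/(2*N)) = -2)
s(26, 403) - l(-440) = (-252 + 204*26) - 1*(-2) = (-252 + 5304) + 2 = 5052 + 2 = 5054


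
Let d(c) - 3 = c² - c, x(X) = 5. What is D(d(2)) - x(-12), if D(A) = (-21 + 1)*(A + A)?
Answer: -205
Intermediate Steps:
d(c) = 3 + c² - c (d(c) = 3 + (c² - c) = 3 + c² - c)
D(A) = -40*A
D(d(2)) - x(-12) = -40*(3 + 2² - 1*2) - 1*5 = -40*(3 + 4 - 2) - 5 = -40*5 - 5 = -200 - 5 = -205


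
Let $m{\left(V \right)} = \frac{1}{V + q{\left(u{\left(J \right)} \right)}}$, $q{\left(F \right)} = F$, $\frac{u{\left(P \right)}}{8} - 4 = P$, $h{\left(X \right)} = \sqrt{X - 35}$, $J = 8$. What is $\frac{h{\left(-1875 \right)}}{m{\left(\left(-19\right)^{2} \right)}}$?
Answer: $457 i \sqrt{1910} \approx 19973.0 i$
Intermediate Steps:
$h{\left(X \right)} = \sqrt{-35 + X}$
$u{\left(P \right)} = 32 + 8 P$
$m{\left(V \right)} = \frac{1}{96 + V}$ ($m{\left(V \right)} = \frac{1}{V + \left(32 + 8 \cdot 8\right)} = \frac{1}{V + \left(32 + 64\right)} = \frac{1}{V + 96} = \frac{1}{96 + V}$)
$\frac{h{\left(-1875 \right)}}{m{\left(\left(-19\right)^{2} \right)}} = \frac{\sqrt{-35 - 1875}}{\frac{1}{96 + \left(-19\right)^{2}}} = \frac{\sqrt{-1910}}{\frac{1}{96 + 361}} = \frac{i \sqrt{1910}}{\frac{1}{457}} = i \sqrt{1910} \frac{1}{\frac{1}{457}} = i \sqrt{1910} \cdot 457 = 457 i \sqrt{1910}$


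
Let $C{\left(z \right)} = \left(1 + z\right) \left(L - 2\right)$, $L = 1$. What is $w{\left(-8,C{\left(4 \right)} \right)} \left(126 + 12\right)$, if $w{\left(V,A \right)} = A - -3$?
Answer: $-276$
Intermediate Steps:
$C{\left(z \right)} = -1 - z$ ($C{\left(z \right)} = \left(1 + z\right) \left(1 - 2\right) = \left(1 + z\right) \left(-1\right) = -1 - z$)
$w{\left(V,A \right)} = 3 + A$ ($w{\left(V,A \right)} = A + 3 = 3 + A$)
$w{\left(-8,C{\left(4 \right)} \right)} \left(126 + 12\right) = \left(3 - 5\right) \left(126 + 12\right) = \left(3 - 5\right) 138 = \left(-2\right) 138 = -276$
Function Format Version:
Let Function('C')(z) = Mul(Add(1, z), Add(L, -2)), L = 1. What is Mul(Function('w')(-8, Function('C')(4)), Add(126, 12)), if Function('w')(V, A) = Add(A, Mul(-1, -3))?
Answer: -276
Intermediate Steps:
Function('C')(z) = Add(-1, Mul(-1, z)) (Function('C')(z) = Mul(Add(1, z), Add(1, -2)) = Mul(Add(1, z), -1) = Add(-1, Mul(-1, z)))
Function('w')(V, A) = Add(3, A) (Function('w')(V, A) = Add(A, 3) = Add(3, A))
Mul(Function('w')(-8, Function('C')(4)), Add(126, 12)) = Mul(Add(3, Add(-1, Mul(-1, 4))), Add(126, 12)) = Mul(Add(3, Add(-1, -4)), 138) = Mul(Add(3, -5), 138) = Mul(-2, 138) = -276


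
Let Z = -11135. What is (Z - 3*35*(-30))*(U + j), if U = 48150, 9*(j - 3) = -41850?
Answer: -347371455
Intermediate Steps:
j = -4647 (j = 3 + (1/9)*(-41850) = 3 - 4650 = -4647)
(Z - 3*35*(-30))*(U + j) = (-11135 - 3*35*(-30))*(48150 - 4647) = (-11135 - 105*(-30))*43503 = (-11135 + 3150)*43503 = -7985*43503 = -347371455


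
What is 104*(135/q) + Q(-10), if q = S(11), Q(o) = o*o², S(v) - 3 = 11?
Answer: 20/7 ≈ 2.8571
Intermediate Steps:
S(v) = 14 (S(v) = 3 + 11 = 14)
Q(o) = o³
q = 14
104*(135/q) + Q(-10) = 104*(135/14) + (-10)³ = 104*(135*(1/14)) - 1000 = 104*(135/14) - 1000 = 7020/7 - 1000 = 20/7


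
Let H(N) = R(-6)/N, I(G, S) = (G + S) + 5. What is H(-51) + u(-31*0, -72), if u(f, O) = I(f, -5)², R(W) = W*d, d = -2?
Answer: -4/17 ≈ -0.23529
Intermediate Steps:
I(G, S) = 5 + G + S
R(W) = -2*W (R(W) = W*(-2) = -2*W)
u(f, O) = f² (u(f, O) = (5 + f - 5)² = f²)
H(N) = 12/N (H(N) = (-2*(-6))/N = 12/N)
H(-51) + u(-31*0, -72) = 12/(-51) + (-31*0)² = 12*(-1/51) + 0² = -4/17 + 0 = -4/17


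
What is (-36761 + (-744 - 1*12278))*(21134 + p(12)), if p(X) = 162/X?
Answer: -2105571985/2 ≈ -1.0528e+9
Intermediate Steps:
(-36761 + (-744 - 1*12278))*(21134 + p(12)) = (-36761 + (-744 - 1*12278))*(21134 + 162/12) = (-36761 + (-744 - 12278))*(21134 + 162*(1/12)) = (-36761 - 13022)*(21134 + 27/2) = -49783*42295/2 = -2105571985/2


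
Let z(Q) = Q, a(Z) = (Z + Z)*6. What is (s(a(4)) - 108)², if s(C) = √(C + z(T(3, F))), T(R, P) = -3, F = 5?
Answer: 11709 - 648*√5 ≈ 10260.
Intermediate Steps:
a(Z) = 12*Z (a(Z) = (2*Z)*6 = 12*Z)
s(C) = √(-3 + C) (s(C) = √(C - 3) = √(-3 + C))
(s(a(4)) - 108)² = (√(-3 + 12*4) - 108)² = (√(-3 + 48) - 108)² = (√45 - 108)² = (3*√5 - 108)² = (-108 + 3*√5)²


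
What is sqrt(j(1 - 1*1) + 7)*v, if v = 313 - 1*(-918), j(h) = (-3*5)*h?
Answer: 1231*sqrt(7) ≈ 3256.9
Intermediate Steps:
j(h) = -15*h
v = 1231 (v = 313 + 918 = 1231)
sqrt(j(1 - 1*1) + 7)*v = sqrt(-15*(1 - 1*1) + 7)*1231 = sqrt(-15*(1 - 1) + 7)*1231 = sqrt(-15*0 + 7)*1231 = sqrt(0 + 7)*1231 = sqrt(7)*1231 = 1231*sqrt(7)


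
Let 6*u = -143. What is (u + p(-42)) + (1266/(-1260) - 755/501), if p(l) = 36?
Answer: 56433/5845 ≈ 9.6549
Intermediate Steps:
u = -143/6 (u = (⅙)*(-143) = -143/6 ≈ -23.833)
(u + p(-42)) + (1266/(-1260) - 755/501) = (-143/6 + 36) + (1266/(-1260) - 755/501) = 73/6 + (1266*(-1/1260) - 755*1/501) = 73/6 + (-211/210 - 755/501) = 73/6 - 88087/35070 = 56433/5845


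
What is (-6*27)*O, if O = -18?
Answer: 2916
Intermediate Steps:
(-6*27)*O = -6*27*(-18) = -162*(-18) = 2916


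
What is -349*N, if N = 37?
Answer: -12913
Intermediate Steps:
-349*N = -349*37 = -12913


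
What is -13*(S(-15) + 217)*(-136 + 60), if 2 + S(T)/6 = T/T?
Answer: 208468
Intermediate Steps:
S(T) = -6 (S(T) = -12 + 6*(T/T) = -12 + 6*1 = -12 + 6 = -6)
-13*(S(-15) + 217)*(-136 + 60) = -13*(-6 + 217)*(-136 + 60) = -2743*(-76) = -13*(-16036) = 208468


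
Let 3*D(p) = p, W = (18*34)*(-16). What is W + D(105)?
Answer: -9757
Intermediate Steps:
W = -9792 (W = 612*(-16) = -9792)
D(p) = p/3
W + D(105) = -9792 + (1/3)*105 = -9792 + 35 = -9757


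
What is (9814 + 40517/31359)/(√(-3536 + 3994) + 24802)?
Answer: 3816999810943/9645067967907 - 307797743*√458/19290135935814 ≈ 0.39540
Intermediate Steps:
(9814 + 40517/31359)/(√(-3536 + 3994) + 24802) = (9814 + 40517*(1/31359))/(√458 + 24802) = (9814 + 40517/31359)/(24802 + √458) = 307797743/(31359*(24802 + √458))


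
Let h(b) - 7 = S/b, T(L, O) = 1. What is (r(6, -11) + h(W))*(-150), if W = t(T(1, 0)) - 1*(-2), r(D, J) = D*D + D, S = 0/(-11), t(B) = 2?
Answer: -7350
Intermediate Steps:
S = 0 (S = 0*(-1/11) = 0)
r(D, J) = D + D² (r(D, J) = D² + D = D + D²)
W = 4 (W = 2 - 1*(-2) = 2 + 2 = 4)
h(b) = 7 (h(b) = 7 + 0/b = 7 + 0 = 7)
(r(6, -11) + h(W))*(-150) = (6*(1 + 6) + 7)*(-150) = (6*7 + 7)*(-150) = (42 + 7)*(-150) = 49*(-150) = -7350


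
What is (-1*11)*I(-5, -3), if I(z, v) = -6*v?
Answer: -198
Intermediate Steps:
(-1*11)*I(-5, -3) = (-1*11)*(-6*(-3)) = -11*18 = -198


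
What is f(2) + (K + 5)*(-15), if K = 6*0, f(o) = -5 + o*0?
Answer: -80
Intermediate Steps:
f(o) = -5 (f(o) = -5 + 0 = -5)
K = 0
f(2) + (K + 5)*(-15) = -5 + (0 + 5)*(-15) = -5 + 5*(-15) = -5 - 75 = -80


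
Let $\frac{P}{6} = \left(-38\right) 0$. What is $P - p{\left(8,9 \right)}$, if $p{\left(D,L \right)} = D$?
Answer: $-8$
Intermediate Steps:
$P = 0$ ($P = 6 \left(\left(-38\right) 0\right) = 6 \cdot 0 = 0$)
$P - p{\left(8,9 \right)} = 0 - 8 = -8$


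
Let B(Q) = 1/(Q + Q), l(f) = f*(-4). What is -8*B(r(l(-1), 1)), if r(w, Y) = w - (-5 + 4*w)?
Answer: 4/7 ≈ 0.57143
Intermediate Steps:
l(f) = -4*f
r(w, Y) = 5 - 3*w (r(w, Y) = w + (5 - 4*w) = 5 - 3*w)
B(Q) = 1/(2*Q)
-8*B(r(l(-1), 1)) = -4/(5 - (-12)*(-1)) = -4/(5 - 3*4) = -4/(5 - 12) = -4/(-7) = -4*(-1)/7 = -8*(-1/14) = 4/7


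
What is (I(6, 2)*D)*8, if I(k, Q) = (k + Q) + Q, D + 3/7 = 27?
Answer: 14880/7 ≈ 2125.7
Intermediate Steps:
D = 186/7 (D = -3/7 + 27 = 186/7 ≈ 26.571)
I(k, Q) = k + 2*Q (I(k, Q) = (Q + k) + Q = k + 2*Q)
(I(6, 2)*D)*8 = ((6 + 2*2)*(186/7))*8 = ((6 + 4)*(186/7))*8 = (10*(186/7))*8 = (1860/7)*8 = 14880/7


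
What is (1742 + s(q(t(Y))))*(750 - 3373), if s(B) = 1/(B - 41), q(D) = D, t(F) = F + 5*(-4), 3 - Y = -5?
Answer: -242168475/53 ≈ -4.5692e+6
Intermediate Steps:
Y = 8 (Y = 3 - 1*(-5) = 3 + 5 = 8)
t(F) = -20 + F (t(F) = F - 20 = -20 + F)
s(B) = 1/(-41 + B)
(1742 + s(q(t(Y))))*(750 - 3373) = (1742 + 1/(-41 + (-20 + 8)))*(750 - 3373) = (1742 + 1/(-41 - 12))*(-2623) = (1742 + 1/(-53))*(-2623) = (1742 - 1/53)*(-2623) = (92325/53)*(-2623) = -242168475/53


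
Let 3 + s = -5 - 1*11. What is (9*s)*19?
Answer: -3249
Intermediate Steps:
s = -19 (s = -3 + (-5 - 1*11) = -3 + (-5 - 11) = -3 - 16 = -19)
(9*s)*19 = (9*(-19))*19 = -171*19 = -3249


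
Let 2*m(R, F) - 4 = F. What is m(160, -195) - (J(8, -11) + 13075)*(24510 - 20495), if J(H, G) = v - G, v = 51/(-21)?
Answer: -735428887/14 ≈ -5.2531e+7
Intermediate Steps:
v = -17/7 (v = 51*(-1/21) = -17/7 ≈ -2.4286)
m(R, F) = 2 + F/2
J(H, G) = -17/7 - G
m(160, -195) - (J(8, -11) + 13075)*(24510 - 20495) = (2 + (½)*(-195)) - ((-17/7 - 1*(-11)) + 13075)*(24510 - 20495) = (2 - 195/2) - ((-17/7 + 11) + 13075)*4015 = -191/2 - (60/7 + 13075)*4015 = -191/2 - 91585*4015/7 = -191/2 - 1*367713775/7 = -191/2 - 367713775/7 = -735428887/14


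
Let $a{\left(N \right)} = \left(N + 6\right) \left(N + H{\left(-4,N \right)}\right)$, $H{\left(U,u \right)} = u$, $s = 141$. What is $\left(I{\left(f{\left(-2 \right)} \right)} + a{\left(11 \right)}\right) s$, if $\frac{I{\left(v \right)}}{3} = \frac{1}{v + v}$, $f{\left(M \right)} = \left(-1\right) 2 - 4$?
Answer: $\frac{210795}{4} \approx 52699.0$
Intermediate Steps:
$f{\left(M \right)} = -6$ ($f{\left(M \right)} = -2 - 4 = -6$)
$a{\left(N \right)} = 2 N \left(6 + N\right)$ ($a{\left(N \right)} = \left(N + 6\right) \left(N + N\right) = \left(6 + N\right) 2 N = 2 N \left(6 + N\right)$)
$I{\left(v \right)} = \frac{3}{2 v}$ ($I{\left(v \right)} = \frac{3}{v + v} = \frac{3}{2 v}$)
$\left(I{\left(f{\left(-2 \right)} \right)} + a{\left(11 \right)}\right) s = \left(\frac{3}{2 \left(-6\right)} + 2 \cdot 11 \left(6 + 11\right)\right) 141 = \left(\frac{3}{2} \left(- \frac{1}{6}\right) + 2 \cdot 11 \cdot 17\right) 141 = \left(- \frac{1}{4} + 374\right) 141 = \frac{1495}{4} \cdot 141 = \frac{210795}{4}$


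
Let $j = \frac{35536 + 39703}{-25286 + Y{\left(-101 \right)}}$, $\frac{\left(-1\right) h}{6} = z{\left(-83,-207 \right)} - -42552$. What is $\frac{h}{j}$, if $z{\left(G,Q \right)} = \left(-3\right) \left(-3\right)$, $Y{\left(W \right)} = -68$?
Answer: $\frac{6474549564}{75239} \approx 86053.0$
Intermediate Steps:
$z{\left(G,Q \right)} = 9$
$h = -255366$ ($h = - 6 \left(9 - -42552\right) = - 6 \left(9 + 42552\right) = \left(-6\right) 42561 = -255366$)
$j = - \frac{75239}{25354}$ ($j = \frac{35536 + 39703}{-25286 - 68} = \frac{75239}{-25354} = 75239 \left(- \frac{1}{25354}\right) = - \frac{75239}{25354} \approx -2.9675$)
$\frac{h}{j} = - \frac{255366}{- \frac{75239}{25354}} = \left(-255366\right) \left(- \frac{25354}{75239}\right) = \frac{6474549564}{75239}$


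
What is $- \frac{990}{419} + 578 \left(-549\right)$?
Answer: $- \frac{132958908}{419} \approx -3.1732 \cdot 10^{5}$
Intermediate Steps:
$- \frac{990}{419} + 578 \left(-549\right) = \left(-990\right) \frac{1}{419} - 317322 = - \frac{990}{419} - 317322 = - \frac{132958908}{419}$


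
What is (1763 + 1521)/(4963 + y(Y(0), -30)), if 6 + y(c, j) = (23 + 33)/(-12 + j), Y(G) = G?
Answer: 9852/14867 ≈ 0.66268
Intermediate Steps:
y(c, j) = -6 + 56/(-12 + j) (y(c, j) = -6 + (23 + 33)/(-12 + j) = -6 + 56/(-12 + j))
(1763 + 1521)/(4963 + y(Y(0), -30)) = (1763 + 1521)/(4963 + 2*(64 - 3*(-30))/(-12 - 30)) = 3284/(4963 + 2*(64 + 90)/(-42)) = 3284/(4963 + 2*(-1/42)*154) = 3284/(4963 - 22/3) = 3284/(14867/3) = 3284*(3/14867) = 9852/14867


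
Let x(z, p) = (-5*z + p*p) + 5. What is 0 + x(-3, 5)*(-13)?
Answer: -585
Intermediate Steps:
x(z, p) = 5 + p**2 - 5*z (x(z, p) = (-5*z + p**2) + 5 = (p**2 - 5*z) + 5 = 5 + p**2 - 5*z)
0 + x(-3, 5)*(-13) = 0 + (5 + 5**2 - 5*(-3))*(-13) = 0 + (5 + 25 + 15)*(-13) = 0 + 45*(-13) = 0 - 585 = -585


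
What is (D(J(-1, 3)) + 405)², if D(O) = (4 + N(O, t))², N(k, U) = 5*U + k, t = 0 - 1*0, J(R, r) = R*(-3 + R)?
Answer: 219961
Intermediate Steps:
t = 0 (t = 0 + 0 = 0)
N(k, U) = k + 5*U
D(O) = (4 + O)² (D(O) = (4 + (O + 5*0))² = (4 + (O + 0))² = (4 + O)²)
(D(J(-1, 3)) + 405)² = ((4 - (-3 - 1))² + 405)² = ((4 - 1*(-4))² + 405)² = ((4 + 4)² + 405)² = (8² + 405)² = (64 + 405)² = 469² = 219961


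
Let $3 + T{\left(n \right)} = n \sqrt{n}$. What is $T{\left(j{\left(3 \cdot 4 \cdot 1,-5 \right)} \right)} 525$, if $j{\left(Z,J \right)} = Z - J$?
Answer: $-1575 + 8925 \sqrt{17} \approx 35224.0$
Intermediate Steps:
$T{\left(n \right)} = -3 + n^{\frac{3}{2}}$ ($T{\left(n \right)} = -3 + n \sqrt{n} = -3 + n^{\frac{3}{2}}$)
$T{\left(j{\left(3 \cdot 4 \cdot 1,-5 \right)} \right)} 525 = \left(-3 + \left(3 \cdot 4 \cdot 1 - -5\right)^{\frac{3}{2}}\right) 525 = \left(-3 + \left(12 \cdot 1 + 5\right)^{\frac{3}{2}}\right) 525 = \left(-3 + \left(12 + 5\right)^{\frac{3}{2}}\right) 525 = \left(-3 + 17^{\frac{3}{2}}\right) 525 = \left(-3 + 17 \sqrt{17}\right) 525 = -1575 + 8925 \sqrt{17}$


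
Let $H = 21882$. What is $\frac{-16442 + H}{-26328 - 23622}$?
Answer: $- \frac{544}{4995} \approx -0.10891$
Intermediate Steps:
$\frac{-16442 + H}{-26328 - 23622} = \frac{-16442 + 21882}{-26328 - 23622} = \frac{5440}{-49950} = 5440 \left(- \frac{1}{49950}\right) = - \frac{544}{4995}$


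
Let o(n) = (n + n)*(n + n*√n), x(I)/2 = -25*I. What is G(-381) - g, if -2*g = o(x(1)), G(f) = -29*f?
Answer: 13549 + 12500*I*√2 ≈ 13549.0 + 17678.0*I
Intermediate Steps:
x(I) = -50*I (x(I) = 2*(-25*I) = -50*I)
o(n) = 2*n*(n + n^(3/2)) (o(n) = (2*n)*(n + n^(3/2)) = 2*n*(n + n^(3/2)))
g = -2500 - 12500*I*√2 (g = -(2*(-50*1)² + 2*(-50*1)^(5/2))/2 = -(2*(-50)² + 2*(-50)^(5/2))/2 = -(2*2500 + 2*(12500*I*√2))/2 = -(5000 + 25000*I*√2)/2 = -2500 - 12500*I*√2 ≈ -2500.0 - 17678.0*I)
G(-381) - g = -29*(-381) - (-2500 - 12500*I*√2) = 11049 + (2500 + 12500*I*√2) = 13549 + 12500*I*√2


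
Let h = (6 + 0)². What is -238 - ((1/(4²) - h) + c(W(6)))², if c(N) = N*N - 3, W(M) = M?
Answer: -63137/256 ≈ -246.63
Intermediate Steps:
c(N) = -3 + N² (c(N) = N² - 3 = -3 + N²)
h = 36 (h = 6² = 36)
-238 - ((1/(4²) - h) + c(W(6)))² = -238 - ((1/(4²) - 1*36) + (-3 + 6²))² = -238 - ((1/16 - 36) + (-3 + 36))² = -238 - ((1/16 - 36) + 33)² = -238 - (-575/16 + 33)² = -238 - (-47/16)² = -238 - 1*2209/256 = -238 - 2209/256 = -63137/256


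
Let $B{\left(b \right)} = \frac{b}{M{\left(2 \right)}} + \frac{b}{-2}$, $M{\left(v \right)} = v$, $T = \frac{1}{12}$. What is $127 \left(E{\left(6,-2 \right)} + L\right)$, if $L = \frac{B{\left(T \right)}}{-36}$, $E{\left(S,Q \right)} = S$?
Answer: $762$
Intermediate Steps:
$T = \frac{1}{12} \approx 0.083333$
$B{\left(b \right)} = 0$ ($B{\left(b \right)} = \frac{b}{2} + \frac{b}{-2} = b \frac{1}{2} + b \left(- \frac{1}{2}\right) = \frac{b}{2} - \frac{b}{2} = 0$)
$L = 0$ ($L = \frac{0}{-36} = 0 \left(- \frac{1}{36}\right) = 0$)
$127 \left(E{\left(6,-2 \right)} + L\right) = 127 \left(6 + 0\right) = 127 \cdot 6 = 762$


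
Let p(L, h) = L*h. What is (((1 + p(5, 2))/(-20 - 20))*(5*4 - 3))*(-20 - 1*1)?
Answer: 3927/40 ≈ 98.175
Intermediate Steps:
(((1 + p(5, 2))/(-20 - 20))*(5*4 - 3))*(-20 - 1*1) = (((1 + 5*2)/(-20 - 20))*(5*4 - 3))*(-20 - 1*1) = (((1 + 10)/(-40))*(20 - 3))*(-20 - 1) = ((11*(-1/40))*17)*(-21) = -11/40*17*(-21) = -187/40*(-21) = 3927/40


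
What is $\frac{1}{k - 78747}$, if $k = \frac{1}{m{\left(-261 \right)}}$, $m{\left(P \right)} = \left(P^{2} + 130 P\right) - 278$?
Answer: $- \frac{33913}{2670547010} \approx -1.2699 \cdot 10^{-5}$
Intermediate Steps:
$m{\left(P \right)} = -278 + P^{2} + 130 P$
$k = \frac{1}{33913}$ ($k = \frac{1}{-278 + \left(-261\right)^{2} + 130 \left(-261\right)} = \frac{1}{-278 + 68121 - 33930} = \frac{1}{33913} \approx 2.9487 \cdot 10^{-5}$)
$\frac{1}{k - 78747} = \frac{1}{\frac{1}{33913} - 78747} = \frac{1}{- \frac{2670547010}{33913}} = - \frac{33913}{2670547010}$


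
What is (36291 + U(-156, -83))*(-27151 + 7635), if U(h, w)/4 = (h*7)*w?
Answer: -7783663860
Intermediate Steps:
U(h, w) = 28*h*w (U(h, w) = 4*((h*7)*w) = 4*((7*h)*w) = 4*(7*h*w) = 28*h*w)
(36291 + U(-156, -83))*(-27151 + 7635) = (36291 + 28*(-156)*(-83))*(-27151 + 7635) = (36291 + 362544)*(-19516) = 398835*(-19516) = -7783663860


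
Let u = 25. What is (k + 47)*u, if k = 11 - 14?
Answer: 1100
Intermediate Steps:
k = -3
(k + 47)*u = (-3 + 47)*25 = 44*25 = 1100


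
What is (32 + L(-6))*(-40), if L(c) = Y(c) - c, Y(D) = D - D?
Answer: -1520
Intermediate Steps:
Y(D) = 0
L(c) = -c (L(c) = 0 - c = -c)
(32 + L(-6))*(-40) = (32 - 1*(-6))*(-40) = (32 + 6)*(-40) = 38*(-40) = -1520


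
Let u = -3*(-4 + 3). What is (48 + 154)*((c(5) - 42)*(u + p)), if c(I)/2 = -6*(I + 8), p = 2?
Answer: -199980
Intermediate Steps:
u = 3 (u = -3*(-1) = 3)
c(I) = -96 - 12*I (c(I) = 2*(-6*(I + 8)) = 2*(-6*(8 + I)) = 2*(-48 - 6*I) = -96 - 12*I)
(48 + 154)*((c(5) - 42)*(u + p)) = (48 + 154)*(((-96 - 12*5) - 42)*(3 + 2)) = 202*(((-96 - 60) - 42)*5) = 202*((-156 - 42)*5) = 202*(-198*5) = 202*(-990) = -199980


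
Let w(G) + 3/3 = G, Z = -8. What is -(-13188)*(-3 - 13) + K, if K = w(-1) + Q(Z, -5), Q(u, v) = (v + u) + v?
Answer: -211028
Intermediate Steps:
Q(u, v) = u + 2*v (Q(u, v) = (u + v) + v = u + 2*v)
w(G) = -1 + G
K = -20 (K = (-1 - 1) + (-8 + 2*(-5)) = -2 + (-8 - 10) = -2 - 18 = -20)
-(-13188)*(-3 - 13) + K = -(-13188)*(-3 - 13) - 20 = -(-13188)*(-16) - 20 = -942*224 - 20 = -211008 - 20 = -211028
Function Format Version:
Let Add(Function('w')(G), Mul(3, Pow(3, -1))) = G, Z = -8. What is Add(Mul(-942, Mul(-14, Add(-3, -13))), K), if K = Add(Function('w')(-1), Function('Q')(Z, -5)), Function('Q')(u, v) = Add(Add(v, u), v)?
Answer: -211028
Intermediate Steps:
Function('Q')(u, v) = Add(u, Mul(2, v)) (Function('Q')(u, v) = Add(Add(u, v), v) = Add(u, Mul(2, v)))
Function('w')(G) = Add(-1, G)
K = -20 (K = Add(Add(-1, -1), Add(-8, Mul(2, -5))) = Add(-2, Add(-8, -10)) = Add(-2, -18) = -20)
Add(Mul(-942, Mul(-14, Add(-3, -13))), K) = Add(Mul(-942, Mul(-14, Add(-3, -13))), -20) = Add(Mul(-942, Mul(-14, -16)), -20) = Add(Mul(-942, 224), -20) = Add(-211008, -20) = -211028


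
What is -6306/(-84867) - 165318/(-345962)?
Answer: 2701946513/4893459509 ≈ 0.55215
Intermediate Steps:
-6306/(-84867) - 165318/(-345962) = -6306*(-1/84867) - 165318*(-1/345962) = 2102/28289 + 82659/172981 = 2701946513/4893459509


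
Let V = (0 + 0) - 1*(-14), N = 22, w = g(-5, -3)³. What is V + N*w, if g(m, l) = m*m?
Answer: 343764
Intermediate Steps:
g(m, l) = m²
w = 15625 (w = ((-5)²)³ = 25³ = 15625)
V = 14 (V = 0 + 14 = 14)
V + N*w = 14 + 22*15625 = 14 + 343750 = 343764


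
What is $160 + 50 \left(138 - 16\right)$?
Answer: $6260$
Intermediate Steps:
$160 + 50 \left(138 - 16\right) = 160 + 50 \cdot 122 = 160 + 6100 = 6260$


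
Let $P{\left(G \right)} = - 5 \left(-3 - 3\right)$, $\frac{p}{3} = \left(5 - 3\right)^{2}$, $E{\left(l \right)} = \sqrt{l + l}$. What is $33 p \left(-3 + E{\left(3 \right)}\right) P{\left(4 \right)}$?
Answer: $-35640 + 11880 \sqrt{6} \approx -6540.1$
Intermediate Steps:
$E{\left(l \right)} = \sqrt{2} \sqrt{l}$ ($E{\left(l \right)} = \sqrt{2 l} = \sqrt{2} \sqrt{l}$)
$p = 12$ ($p = 3 \left(5 - 3\right)^{2} = 3 \cdot 2^{2} = 3 \cdot 4 = 12$)
$P{\left(G \right)} = 30$ ($P{\left(G \right)} = \left(-5\right) \left(-6\right) = 30$)
$33 p \left(-3 + E{\left(3 \right)}\right) P{\left(4 \right)} = 33 \cdot 12 \left(-3 + \sqrt{2} \sqrt{3}\right) 30 = 33 \cdot 12 \left(-3 + \sqrt{6}\right) 30 = 33 \left(-36 + 12 \sqrt{6}\right) 30 = \left(-1188 + 396 \sqrt{6}\right) 30 = -35640 + 11880 \sqrt{6}$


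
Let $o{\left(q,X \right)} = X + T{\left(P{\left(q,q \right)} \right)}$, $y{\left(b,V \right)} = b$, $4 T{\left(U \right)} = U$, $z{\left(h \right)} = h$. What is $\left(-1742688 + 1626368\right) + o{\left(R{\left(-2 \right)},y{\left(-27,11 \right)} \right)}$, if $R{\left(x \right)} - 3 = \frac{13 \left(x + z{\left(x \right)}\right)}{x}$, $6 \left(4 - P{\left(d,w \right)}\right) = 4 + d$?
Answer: $- \frac{930779}{8} \approx -1.1635 \cdot 10^{5}$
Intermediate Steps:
$P{\left(d,w \right)} = \frac{10}{3} - \frac{d}{6}$ ($P{\left(d,w \right)} = 4 - \frac{4 + d}{6} = 4 - \left(\frac{2}{3} + \frac{d}{6}\right) = \frac{10}{3} - \frac{d}{6}$)
$T{\left(U \right)} = \frac{U}{4}$
$R{\left(x \right)} = 29$ ($R{\left(x \right)} = 3 + \frac{13 \left(x + x\right)}{x} = 3 + \frac{13 \cdot 2 x}{x} = 3 + \frac{26 x}{x} = 3 + 26 = 29$)
$o{\left(q,X \right)} = \frac{5}{6} + X - \frac{q}{24}$ ($o{\left(q,X \right)} = X + \frac{\frac{10}{3} - \frac{q}{6}}{4} = X - \left(- \frac{5}{6} + \frac{q}{24}\right) = \frac{5}{6} + X - \frac{q}{24}$)
$\left(-1742688 + 1626368\right) + o{\left(R{\left(-2 \right)},y{\left(-27,11 \right)} \right)} = \left(-1742688 + 1626368\right) - \frac{219}{8} = -116320 - \frac{219}{8} = - \frac{930779}{8}$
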